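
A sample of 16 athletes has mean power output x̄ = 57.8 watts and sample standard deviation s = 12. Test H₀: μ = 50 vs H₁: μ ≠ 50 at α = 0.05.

t = (x̄ - μ₀)/(s/√n) = (57.8 - 50)/(12/√16) = 2.6. df = 15, critical t = ±2.131. Reject H₀.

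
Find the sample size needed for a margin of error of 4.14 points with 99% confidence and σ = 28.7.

n = (z*σ/E)² = (2.576×28.7/4.14)² = 318.9 → n = 319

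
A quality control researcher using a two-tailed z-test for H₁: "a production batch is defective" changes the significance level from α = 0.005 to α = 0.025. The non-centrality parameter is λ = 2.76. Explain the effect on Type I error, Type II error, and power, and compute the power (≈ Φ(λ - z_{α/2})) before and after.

Increasing α from 0.005 to 0.025:
• Type I error rate increases (α is the Type I rate by definition).
• Critical value moves from z_{α/2} = 2.807 to 2.241, so power = Φ(λ - z_{α/2}) goes from Φ(2.76 - 2.807) = 0.481 to Φ(2.76 - 2.241) = 0.698.
• Type II error rate β = 1 - power therefore decreases (0.519 → 0.302).
Appropriate when false negatives are costly — here, shipping a defective batch — faulty products reach customers.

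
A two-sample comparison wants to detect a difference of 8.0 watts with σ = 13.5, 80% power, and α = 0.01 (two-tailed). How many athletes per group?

n per group = 2(z_α/2 + z_β)²σ²/d² = 2×(2.576 + 0.84)²×13.5²/8.0² = 66.5 → n = 67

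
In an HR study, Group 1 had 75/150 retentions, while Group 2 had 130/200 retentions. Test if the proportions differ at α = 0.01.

p̂₁ = 0.5, p̂₂ = 0.65, pooled p̂ = 0.586. z = -2.819. Critical: ±2.576. Reject H₀.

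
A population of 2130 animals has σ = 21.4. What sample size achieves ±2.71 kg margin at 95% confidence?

Without FPC: n₀ = (1.96×21.4/2.71)² = 239.553. With FPC: n = n₀N/(n₀+N-1) = 215.4 → n = 216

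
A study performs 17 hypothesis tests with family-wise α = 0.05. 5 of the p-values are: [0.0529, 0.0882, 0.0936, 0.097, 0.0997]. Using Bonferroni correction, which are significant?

Bonferroni α = 0.05/17 = 0.00294. None of the given p-values are significant.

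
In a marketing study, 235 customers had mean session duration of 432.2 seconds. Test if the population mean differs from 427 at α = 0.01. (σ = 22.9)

z = (x̄ - μ₀)/(σ/√n) = (432.2 - 427)/(22.9/√235) = 3.481. Critical value: ±2.576. Since |3.481| > 2.576, Reject H₀.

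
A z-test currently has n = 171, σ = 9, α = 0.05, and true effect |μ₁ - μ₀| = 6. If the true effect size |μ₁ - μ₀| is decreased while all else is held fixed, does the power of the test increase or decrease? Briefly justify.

Power decreases: a smaller true effect decreases the non-centrality λ = |μ₁ - μ₀|/(σ/√n).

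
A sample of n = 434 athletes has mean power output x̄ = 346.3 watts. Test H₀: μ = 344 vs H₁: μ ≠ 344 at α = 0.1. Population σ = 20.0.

z = (x̄ - μ₀)/(σ/√n) = (346.3 - 344)/(20.0/√434) = 2.396. Critical value: ±1.645. Since |2.396| > 1.645, Reject H₀.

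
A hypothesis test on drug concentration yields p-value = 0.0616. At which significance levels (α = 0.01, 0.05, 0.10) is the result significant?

p = 0.0616. Significant at: α = 0.1.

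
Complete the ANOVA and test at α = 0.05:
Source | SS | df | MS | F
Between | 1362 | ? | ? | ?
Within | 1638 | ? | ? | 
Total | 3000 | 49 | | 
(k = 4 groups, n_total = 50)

df_between = 3, df_within = 46. MS_between = 454.0, MS_within = 35.61. F = 12.75, F_crit ≈ 2.807. Reject H₀.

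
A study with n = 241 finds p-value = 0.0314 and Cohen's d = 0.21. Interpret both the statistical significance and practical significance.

Statistically significant (p = 0.0314 < 0.05). Cohen's d = 0.21 indicates a small effect size. Both statistical and practical significance should be considered.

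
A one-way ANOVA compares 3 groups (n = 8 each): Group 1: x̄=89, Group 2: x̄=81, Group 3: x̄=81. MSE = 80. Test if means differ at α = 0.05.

Grand mean = 83.67. SS_between = 341.33, MS_between = 170.67. F = 2.133, F_crit ≈ 3.467. Fail to reject H₀.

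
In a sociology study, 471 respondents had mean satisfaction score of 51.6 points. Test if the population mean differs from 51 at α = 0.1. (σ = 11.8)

z = (x̄ - μ₀)/(σ/√n) = (51.6 - 51)/(11.8/√471) = 1.104. Critical value: ±1.645. Since |1.104| ≤ 1.645, Fail to reject H₀.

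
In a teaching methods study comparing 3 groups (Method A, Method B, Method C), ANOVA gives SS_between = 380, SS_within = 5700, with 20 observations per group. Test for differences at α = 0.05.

df_between = 2, df_within = 57. F = MS_between/MS_within = 190.0/100.0 = 1.9. F_crit ≈ 3.159. Fail to reject H₀.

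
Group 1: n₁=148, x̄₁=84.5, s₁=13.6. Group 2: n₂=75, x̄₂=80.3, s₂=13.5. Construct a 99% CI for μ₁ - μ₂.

Difference = 4.2. SE = √(13.6²/148 + 13.5²/75) = 1.918. CI = (-0.74, 9.14)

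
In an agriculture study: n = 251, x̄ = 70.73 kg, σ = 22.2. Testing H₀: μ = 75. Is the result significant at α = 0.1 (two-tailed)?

z = (70.73 - 75)/(22.2/√251) = -3.047. Since |z| > 1.645, significant at α = 0.1.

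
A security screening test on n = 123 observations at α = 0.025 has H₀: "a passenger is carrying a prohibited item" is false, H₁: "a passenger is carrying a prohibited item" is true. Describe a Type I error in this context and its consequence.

Type I error: rejecting H₀ when it is true — concluding that a passenger is carrying a prohibited item when in fact it is not. Consequence: detaining an innocent passenger — delay and inconvenience.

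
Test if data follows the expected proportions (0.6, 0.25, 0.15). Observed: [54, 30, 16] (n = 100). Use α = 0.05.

Expected: [60.0, 25.0, 15.0]. χ² = 1.667. df = 2, critical = 5.991. Fail to reject H₀.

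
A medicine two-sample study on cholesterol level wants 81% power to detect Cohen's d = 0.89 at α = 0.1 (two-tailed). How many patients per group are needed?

z_{α/2} = 1.645, z_β = Φ⁻¹(0.81) = 0.878. For large effect (d = 0.89): n per group = 2(z_{α/2} + z_β)²/d² = 2(1.645 + 0.878)²/0.89² = 16.1 → 17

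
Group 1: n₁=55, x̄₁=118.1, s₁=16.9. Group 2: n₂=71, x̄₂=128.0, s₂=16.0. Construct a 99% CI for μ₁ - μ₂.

Difference = -9.9. SE = √(16.9²/55 + 16.0²/71) = 2.966. CI = (-17.54, -2.26)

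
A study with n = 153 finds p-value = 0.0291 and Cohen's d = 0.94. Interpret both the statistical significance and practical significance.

Statistically significant (p = 0.0291 < 0.05). Cohen's d = 0.94 indicates a large effect size. Both statistical and practical significance should be considered.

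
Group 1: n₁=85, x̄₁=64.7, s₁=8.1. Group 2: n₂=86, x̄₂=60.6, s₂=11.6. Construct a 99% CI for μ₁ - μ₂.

Difference = 4.1. SE = √(8.1²/85 + 11.6²/86) = 1.529. CI = (0.16, 8.04)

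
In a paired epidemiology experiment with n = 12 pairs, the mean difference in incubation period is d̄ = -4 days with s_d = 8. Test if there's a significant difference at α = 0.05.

t = d̄/(s_d/√n) = -4/(8/√12) = -1.732. df = 11, critical t = ±2.201. Fail to reject H₀.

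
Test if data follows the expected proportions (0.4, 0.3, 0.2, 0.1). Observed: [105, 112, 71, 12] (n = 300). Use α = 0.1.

Expected: [120.0, 90.0, 60.0, 30.0]. χ² = 20.069. df = 3, critical = 6.251. Reject H₀.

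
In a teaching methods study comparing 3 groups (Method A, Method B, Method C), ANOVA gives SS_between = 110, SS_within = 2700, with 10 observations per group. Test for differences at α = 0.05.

df_between = 2, df_within = 27. F = MS_between/MS_within = 55.0/100.0 = 0.55. F_crit ≈ 3.354. Fail to reject H₀.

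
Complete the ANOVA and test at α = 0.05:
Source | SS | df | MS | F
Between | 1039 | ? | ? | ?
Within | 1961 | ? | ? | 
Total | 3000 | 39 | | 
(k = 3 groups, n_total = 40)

df_between = 2, df_within = 37. MS_between = 519.5, MS_within = 53.0. F = 9.802, F_crit ≈ 3.252. Reject H₀.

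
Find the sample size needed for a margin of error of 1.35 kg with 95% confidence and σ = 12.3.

n = (z*σ/E)² = (1.96×12.3/1.35)² = 318.9 → n = 319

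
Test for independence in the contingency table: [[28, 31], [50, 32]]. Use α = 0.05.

χ² = 2.537. df = 1, critical = 3.841. Fail to reject H₀. No evidence of dependence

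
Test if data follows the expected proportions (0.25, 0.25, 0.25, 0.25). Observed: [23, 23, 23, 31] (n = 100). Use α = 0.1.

Expected: [25.0, 25.0, 25.0, 25.0]. χ² = 1.92. df = 3, critical = 6.251. Fail to reject H₀.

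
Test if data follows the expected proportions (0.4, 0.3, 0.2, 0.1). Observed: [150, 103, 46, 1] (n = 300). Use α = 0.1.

Expected: [120.0, 90.0, 60.0, 30.0]. χ² = 40.678. df = 3, critical = 6.251. Reject H₀.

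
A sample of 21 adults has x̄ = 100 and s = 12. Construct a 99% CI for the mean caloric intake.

CI = x̄ ± t*(s/√n) = 100 ± 2.845(12/√21) = (92.55, 107.45)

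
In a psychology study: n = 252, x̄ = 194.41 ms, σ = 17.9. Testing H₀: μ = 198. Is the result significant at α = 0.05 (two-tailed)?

z = (194.41 - 198)/(17.9/√252) = -3.184. Since |z| > 1.96, significant at α = 0.05.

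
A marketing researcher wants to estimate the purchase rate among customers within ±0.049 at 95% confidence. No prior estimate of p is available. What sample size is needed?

Conservative approach: use p = 0.5 (maximizes p(1-p) = 0.25). n = z²(0.25)/E² = 1.96²×0.25/0.049² = 400.0 → n = 400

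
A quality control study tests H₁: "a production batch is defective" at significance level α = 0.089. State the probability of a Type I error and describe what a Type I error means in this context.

P(Type I error) = α = 0.089. A Type I error is rejecting H₀ when H₀ is actually true (false positive) — here, concluding that a production batch is defective when in fact this is not the case. Consequence: scrapping a good batch — wasted material and cost for no reason.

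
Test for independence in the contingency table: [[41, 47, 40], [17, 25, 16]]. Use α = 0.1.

χ² = 0.693. df = 2, critical = 4.605. Fail to reject H₀. No evidence of dependence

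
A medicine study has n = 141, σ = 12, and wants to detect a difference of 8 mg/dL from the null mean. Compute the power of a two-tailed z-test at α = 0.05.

SE = σ/√n = 12/√141 = 1.011. Non-centrality λ = d/SE = 8/1.011 = 7.916. Power ≈ Φ(λ - z_{α/2}) = Φ(7.916 - 1.96) = Φ(5.956) = 1.0.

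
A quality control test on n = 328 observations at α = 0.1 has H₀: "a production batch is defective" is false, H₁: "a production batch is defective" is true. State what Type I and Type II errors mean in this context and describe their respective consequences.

Type I (false positive): concluding that a production batch is defective when it is not — scrapping a good batch — wasted material and cost for no reason. Type II (false negative): failing to conclude that a production batch is defective when it is — shipping a defective batch — faulty products reach customers. Which is costlier depends on domain priorities and is a judgement call rather than a statistical fact.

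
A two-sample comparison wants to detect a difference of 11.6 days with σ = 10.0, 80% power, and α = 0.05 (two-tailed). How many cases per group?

n per group = 2(z_α/2 + z_β)²σ²/d² = 2×(1.96 + 0.84)²×10.0²/11.6² = 11.7 → n = 12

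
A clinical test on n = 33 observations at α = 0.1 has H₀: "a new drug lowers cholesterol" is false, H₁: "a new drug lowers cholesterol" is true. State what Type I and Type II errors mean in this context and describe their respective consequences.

Type I (false positive): concluding that a new drug lowers cholesterol when it is not — approving an ineffective drug — patients take a useless medication and may skip effective alternatives. Type II (false negative): failing to conclude that a new drug lowers cholesterol when it is — shelving an effective drug — patients miss out on a treatment that would have helped. Which is costlier depends on domain priorities and is a judgement call rather than a statistical fact.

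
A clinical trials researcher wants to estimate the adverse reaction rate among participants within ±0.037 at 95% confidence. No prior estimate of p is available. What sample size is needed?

Conservative approach: use p = 0.5 (maximizes p(1-p) = 0.25). n = z²(0.25)/E² = 1.96²×0.25/0.037² = 701.5 → n = 702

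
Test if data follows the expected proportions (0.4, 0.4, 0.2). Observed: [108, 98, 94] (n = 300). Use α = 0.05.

Expected: [120.0, 120.0, 60.0]. χ² = 24.5. df = 2, critical = 5.991. Reject H₀.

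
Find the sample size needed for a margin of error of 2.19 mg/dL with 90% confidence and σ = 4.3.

n = (z*σ/E)² = (1.645×4.3/2.19)² = 10.4 → n = 11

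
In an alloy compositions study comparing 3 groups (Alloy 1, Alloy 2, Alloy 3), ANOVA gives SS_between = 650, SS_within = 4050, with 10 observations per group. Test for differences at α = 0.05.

df_between = 2, df_within = 27. F = MS_between/MS_within = 325.0/150.0 = 2.167. F_crit ≈ 3.354. Fail to reject H₀.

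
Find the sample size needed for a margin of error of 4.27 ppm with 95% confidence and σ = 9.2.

n = (z*σ/E)² = (1.96×9.2/4.27)² = 17.8 → n = 18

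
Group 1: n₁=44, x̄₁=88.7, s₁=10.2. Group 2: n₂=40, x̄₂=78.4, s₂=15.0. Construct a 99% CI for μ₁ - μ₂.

Difference = 10.3. SE = √(10.2²/44 + 15.0²/40) = 2.827. CI = (3.02, 17.58)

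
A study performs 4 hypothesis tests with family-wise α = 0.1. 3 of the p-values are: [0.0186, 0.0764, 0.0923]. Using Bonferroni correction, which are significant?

Bonferroni α = 0.1/4 = 0.025. Significant p-values: [0.0186]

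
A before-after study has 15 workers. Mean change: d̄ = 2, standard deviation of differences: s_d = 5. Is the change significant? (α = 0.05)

t = d̄/(s_d/√n) = 2/(5/√15) = 1.549. df = 14, critical t = ±2.145. Fail to reject H₀.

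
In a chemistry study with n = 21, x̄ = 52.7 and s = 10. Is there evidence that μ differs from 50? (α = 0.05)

t = (x̄ - μ₀)/(s/√n) = (52.7 - 50)/(10/√21) = 1.237. df = 20, critical t = ±2.086. Fail to reject H₀.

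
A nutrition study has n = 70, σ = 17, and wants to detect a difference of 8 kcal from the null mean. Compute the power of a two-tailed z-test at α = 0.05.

SE = σ/√n = 17/√70 = 2.032. Non-centrality λ = d/SE = 8/2.032 = 3.937. Power ≈ Φ(λ - z_{α/2}) = Φ(3.937 - 1.96) = Φ(1.977) = 0.976.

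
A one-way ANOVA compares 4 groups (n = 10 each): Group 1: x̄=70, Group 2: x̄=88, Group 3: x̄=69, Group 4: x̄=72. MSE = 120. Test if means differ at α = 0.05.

Grand mean = 74.75. SS_between = 2387.5, MS_between = 795.83. F = 6.632, F_crit ≈ 2.866. Reject H₀.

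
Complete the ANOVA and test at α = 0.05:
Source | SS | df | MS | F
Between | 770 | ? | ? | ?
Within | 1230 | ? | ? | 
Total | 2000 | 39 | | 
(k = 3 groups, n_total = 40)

df_between = 2, df_within = 37. MS_between = 385.0, MS_within = 33.24. F = 11.581, F_crit ≈ 3.252. Reject H₀.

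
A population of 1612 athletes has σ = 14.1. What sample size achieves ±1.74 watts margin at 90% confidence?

Without FPC: n₀ = (1.645×14.1/1.74)² = 177.693. With FPC: n = n₀N/(n₀+N-1) = 160.1 → n = 161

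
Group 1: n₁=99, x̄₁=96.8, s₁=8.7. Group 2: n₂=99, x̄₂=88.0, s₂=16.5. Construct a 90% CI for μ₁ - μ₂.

Difference = 8.8. SE = √(8.7²/99 + 16.5²/99) = 1.875. CI = (5.72, 11.88)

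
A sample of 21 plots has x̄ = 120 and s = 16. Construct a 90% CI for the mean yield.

CI = x̄ ± t*(s/√n) = 120 ± 1.725(16/√21) = (113.98, 126.02)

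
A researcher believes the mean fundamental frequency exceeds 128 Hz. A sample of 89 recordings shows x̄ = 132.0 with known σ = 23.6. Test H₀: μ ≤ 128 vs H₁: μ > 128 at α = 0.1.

z = 1.599. Critical value: 1.28. Reject H₀.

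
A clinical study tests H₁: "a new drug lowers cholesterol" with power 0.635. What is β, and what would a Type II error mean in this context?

β = 1 - power = 1 - 0.635 = 0.365. A Type II error is failing to reject H₀ when H₀ is false (false negative) — here, failing to conclude that a new drug lowers cholesterol when in fact it is true. Consequence: shelving an effective drug — patients miss out on a treatment that would have helped.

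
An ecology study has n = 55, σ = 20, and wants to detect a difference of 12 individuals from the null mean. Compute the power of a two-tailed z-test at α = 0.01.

SE = σ/√n = 20/√55 = 2.697. Non-centrality λ = d/SE = 12/2.697 = 4.45. Power ≈ Φ(λ - z_{α/2}) = Φ(4.45 - 2.576) = Φ(1.874) = 0.97.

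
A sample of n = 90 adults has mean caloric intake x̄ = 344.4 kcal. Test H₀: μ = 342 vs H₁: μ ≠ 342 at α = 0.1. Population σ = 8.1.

z = (x̄ - μ₀)/(σ/√n) = (344.4 - 342)/(8.1/√90) = 2.811. Critical value: ±1.645. Since |2.811| > 1.645, Reject H₀.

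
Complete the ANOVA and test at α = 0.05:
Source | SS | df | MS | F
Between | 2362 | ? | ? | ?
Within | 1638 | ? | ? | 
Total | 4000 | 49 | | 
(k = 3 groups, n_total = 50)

df_between = 2, df_within = 47. MS_between = 1181.0, MS_within = 34.85. F = 33.887, F_crit ≈ 3.195. Reject H₀.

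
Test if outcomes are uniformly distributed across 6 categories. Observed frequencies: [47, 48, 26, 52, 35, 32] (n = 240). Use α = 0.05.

Expected = 40 each. χ² = Σ(O-E)²/E = 13.55. df = 5, critical value = 11.07. Reject H₀.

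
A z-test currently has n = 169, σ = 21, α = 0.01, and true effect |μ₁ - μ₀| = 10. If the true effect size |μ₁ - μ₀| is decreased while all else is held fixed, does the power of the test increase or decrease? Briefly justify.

Power decreases: a smaller true effect decreases the non-centrality λ = |μ₁ - μ₀|/(σ/√n).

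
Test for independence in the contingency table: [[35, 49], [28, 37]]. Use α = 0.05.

χ² = 0.03. df = 1, critical = 3.841. Fail to reject H₀. No evidence of dependence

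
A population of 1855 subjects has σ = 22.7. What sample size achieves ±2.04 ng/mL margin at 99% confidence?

Without FPC: n₀ = (2.576×22.7/2.04)² = 821.643. With FPC: n = n₀N/(n₀+N-1) = 569.6 → n = 570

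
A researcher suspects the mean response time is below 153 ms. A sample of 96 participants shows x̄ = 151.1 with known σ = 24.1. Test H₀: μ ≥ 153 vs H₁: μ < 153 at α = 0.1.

z = -0.772. Critical value: -1.28. Fail to reject H₀.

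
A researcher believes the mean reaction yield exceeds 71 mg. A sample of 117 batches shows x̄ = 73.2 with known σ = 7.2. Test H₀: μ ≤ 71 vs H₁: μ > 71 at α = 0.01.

z = 3.305. Critical value: 2.33. Reject H₀.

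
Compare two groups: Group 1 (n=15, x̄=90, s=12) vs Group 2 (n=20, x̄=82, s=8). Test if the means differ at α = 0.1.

Pooled sp = 9.9. t = 2.367, df = 33. Critical t = ±1.692. Reject H₀.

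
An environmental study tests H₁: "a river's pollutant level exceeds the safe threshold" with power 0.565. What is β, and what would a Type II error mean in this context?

β = 1 - power = 1 - 0.565 = 0.435. A Type II error is failing to reject H₀ when H₀ is false (false negative) — here, failing to conclude that a river's pollutant level exceeds the safe threshold when in fact it is true. Consequence: allowing unsafe pollution to continue.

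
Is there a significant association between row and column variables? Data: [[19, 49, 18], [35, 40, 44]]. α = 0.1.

χ² = 11.541. df = 2, critical = 4.605. Reject H₀. Variables are dependent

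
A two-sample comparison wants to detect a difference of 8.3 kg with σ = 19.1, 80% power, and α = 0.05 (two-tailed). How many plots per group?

n per group = 2(z_α/2 + z_β)²σ²/d² = 2×(1.96 + 0.84)²×19.1²/8.3² = 83.03 → n = 84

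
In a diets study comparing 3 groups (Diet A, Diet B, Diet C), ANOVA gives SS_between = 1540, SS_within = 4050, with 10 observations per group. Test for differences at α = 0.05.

df_between = 2, df_within = 27. F = MS_between/MS_within = 770.0/150.0 = 5.133. F_crit ≈ 3.354. Reject H₀. At least one mean differs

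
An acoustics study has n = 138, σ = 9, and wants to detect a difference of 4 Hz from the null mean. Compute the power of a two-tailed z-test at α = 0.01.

SE = σ/√n = 9/√138 = 0.766. Non-centrality λ = d/SE = 4/0.766 = 5.221. Power ≈ Φ(λ - z_{α/2}) = Φ(5.221 - 2.576) = Φ(2.645) = 0.996.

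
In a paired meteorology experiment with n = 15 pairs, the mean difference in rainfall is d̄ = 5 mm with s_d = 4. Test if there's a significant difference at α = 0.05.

t = d̄/(s_d/√n) = 5/(4/√15) = 4.841. df = 14, critical t = ±2.145. Reject H₀.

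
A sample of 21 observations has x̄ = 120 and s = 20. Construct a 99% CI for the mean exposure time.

CI = x̄ ± t*(s/√n) = 120 ± 2.845(20/√21) = (107.58, 132.42)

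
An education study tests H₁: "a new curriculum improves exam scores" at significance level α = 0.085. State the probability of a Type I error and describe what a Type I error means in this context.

P(Type I error) = α = 0.085. A Type I error is rejecting H₀ when H₀ is actually true (false positive) — here, concluding that a new curriculum improves exam scores when in fact this is not the case. Consequence: adopting a curriculum that gives no real benefit — disruption for nothing.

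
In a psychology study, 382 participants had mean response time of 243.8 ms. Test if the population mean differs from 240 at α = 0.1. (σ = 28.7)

z = (x̄ - μ₀)/(σ/√n) = (243.8 - 240)/(28.7/√382) = 2.588. Critical value: ±1.645. Since |2.588| > 1.645, Reject H₀.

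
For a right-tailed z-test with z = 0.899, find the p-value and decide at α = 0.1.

p = P(Z > 0.899) = 1 - Φ(0.899) ≈ 0.1843. Since p ≥ 0.1, fail to reject H₀ (not significant) at α = 0.1.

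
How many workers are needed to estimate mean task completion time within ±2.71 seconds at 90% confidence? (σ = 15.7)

n = (z*σ/E)² = (1.645×15.7/2.71)² = 90.8 → n = 91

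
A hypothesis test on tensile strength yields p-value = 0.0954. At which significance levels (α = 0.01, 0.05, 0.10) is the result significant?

p = 0.0954. Significant at: α = 0.1.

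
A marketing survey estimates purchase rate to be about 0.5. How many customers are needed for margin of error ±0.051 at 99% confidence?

n = z²p(1-p)/E² = 2.576²×0.5×0.5/0.051² = 637.8 → n = 638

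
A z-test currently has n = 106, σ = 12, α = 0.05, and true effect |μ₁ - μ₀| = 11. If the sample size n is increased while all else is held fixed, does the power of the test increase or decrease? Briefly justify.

Power increases: a larger n shrinks the standard error σ/√n, moving the sampling distribution under H₁ further from the critical value.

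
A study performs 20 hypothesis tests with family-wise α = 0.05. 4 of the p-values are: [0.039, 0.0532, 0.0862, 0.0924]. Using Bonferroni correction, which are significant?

Bonferroni α = 0.05/20 = 0.0025. None of the given p-values are significant.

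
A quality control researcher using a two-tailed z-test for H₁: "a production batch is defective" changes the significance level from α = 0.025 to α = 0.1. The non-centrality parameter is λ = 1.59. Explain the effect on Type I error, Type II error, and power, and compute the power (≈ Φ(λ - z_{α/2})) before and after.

Increasing α from 0.025 to 0.1:
• Type I error rate increases (α is the Type I rate by definition).
• Critical value moves from z_{α/2} = 2.241 to 1.645, so power = Φ(λ - z_{α/2}) goes from Φ(1.59 - 2.241) = 0.258 to Φ(1.59 - 1.645) = 0.478.
• Type II error rate β = 1 - power therefore decreases (0.742 → 0.522).
Appropriate when false negatives are costly — here, shipping a defective batch — faulty products reach customers.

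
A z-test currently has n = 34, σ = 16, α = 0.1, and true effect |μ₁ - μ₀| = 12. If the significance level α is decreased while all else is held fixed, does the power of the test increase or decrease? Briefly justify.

Power decreases: a smaller α raises the critical value, so less of the H₁ sampling distribution falls in the rejection region.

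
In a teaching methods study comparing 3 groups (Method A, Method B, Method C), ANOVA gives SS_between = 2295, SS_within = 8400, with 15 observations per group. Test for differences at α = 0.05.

df_between = 2, df_within = 42. F = MS_between/MS_within = 1147.5/200.0 = 5.737. F_crit ≈ 3.22. Reject H₀. At least one mean differs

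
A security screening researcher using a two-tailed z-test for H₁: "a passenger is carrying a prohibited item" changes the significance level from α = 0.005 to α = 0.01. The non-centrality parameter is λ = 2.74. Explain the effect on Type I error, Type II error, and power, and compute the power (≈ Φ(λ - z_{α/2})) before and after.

Increasing α from 0.005 to 0.01:
• Type I error rate increases (α is the Type I rate by definition).
• Critical value moves from z_{α/2} = 2.807 to 2.576, so power = Φ(λ - z_{α/2}) goes from Φ(2.74 - 2.807) = 0.473 to Φ(2.74 - 2.576) = 0.565.
• Type II error rate β = 1 - power therefore decreases (0.527 → 0.435).
Appropriate when false negatives are costly — here, letting a prohibited item through — security breach.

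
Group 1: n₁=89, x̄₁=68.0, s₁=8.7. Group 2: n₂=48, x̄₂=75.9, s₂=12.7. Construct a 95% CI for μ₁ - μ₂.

Difference = -7.9. SE = √(8.7²/89 + 12.7²/48) = 2.052. CI = (-11.92, -3.88)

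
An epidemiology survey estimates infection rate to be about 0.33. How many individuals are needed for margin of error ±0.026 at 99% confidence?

n = z²p(1-p)/E² = 2.576²×0.33×0.67/0.026² = 2170.4 → n = 2171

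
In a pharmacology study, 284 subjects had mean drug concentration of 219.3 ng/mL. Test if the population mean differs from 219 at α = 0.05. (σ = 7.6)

z = (x̄ - μ₀)/(σ/√n) = (219.3 - 219)/(7.6/√284) = 0.665. Critical value: ±1.96. Since |0.665| ≤ 1.96, Fail to reject H₀.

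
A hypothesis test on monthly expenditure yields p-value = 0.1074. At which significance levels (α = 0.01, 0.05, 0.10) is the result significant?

p = 0.1074. Not significant at any of the given levels.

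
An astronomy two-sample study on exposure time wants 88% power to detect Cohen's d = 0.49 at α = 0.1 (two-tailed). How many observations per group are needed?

z_{α/2} = 1.645, z_β = Φ⁻¹(0.88) = 1.175. For small effect (d = 0.49): n per group = 2(z_{α/2} + z_β)²/d² = 2(1.645 + 1.175)²/0.49² = 66.2 → 67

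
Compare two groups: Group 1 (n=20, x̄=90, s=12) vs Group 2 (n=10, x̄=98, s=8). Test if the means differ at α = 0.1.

Pooled sp = 10.88. t = -1.899, df = 28. Critical t = ±1.701. Reject H₀.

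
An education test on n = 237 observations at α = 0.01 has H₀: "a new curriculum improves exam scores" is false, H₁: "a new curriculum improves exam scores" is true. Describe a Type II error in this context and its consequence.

Type II error: failing to reject H₀ when it is false — concluding that a new curriculum improves exam scores is not supported when in fact it is. Consequence: keeping the old curriculum when the new one would have helped students.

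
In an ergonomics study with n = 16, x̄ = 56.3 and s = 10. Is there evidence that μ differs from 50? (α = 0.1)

t = (x̄ - μ₀)/(s/√n) = (56.3 - 50)/(10/√16) = 2.52. df = 15, critical t = ±1.753. Reject H₀.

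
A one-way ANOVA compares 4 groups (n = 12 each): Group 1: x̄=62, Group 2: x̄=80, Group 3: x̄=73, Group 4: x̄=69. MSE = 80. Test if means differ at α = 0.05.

Grand mean = 71.0. SS_between = 2040.0, MS_between = 680.0. F = 8.5, F_crit ≈ 2.816. Reject H₀.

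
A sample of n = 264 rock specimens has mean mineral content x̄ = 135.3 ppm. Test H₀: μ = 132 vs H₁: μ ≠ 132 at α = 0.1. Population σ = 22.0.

z = (x̄ - μ₀)/(σ/√n) = (135.3 - 132)/(22.0/√264) = 2.437. Critical value: ±1.645. Since |2.437| > 1.645, Reject H₀.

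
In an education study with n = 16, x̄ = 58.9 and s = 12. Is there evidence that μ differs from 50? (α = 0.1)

t = (x̄ - μ₀)/(s/√n) = (58.9 - 50)/(12/√16) = 2.967. df = 15, critical t = ±1.753. Reject H₀.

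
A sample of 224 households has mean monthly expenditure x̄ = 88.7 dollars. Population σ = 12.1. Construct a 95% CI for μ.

CI = x̄ ± z*(σ/√n) = 88.7 ± 1.96(12.1/√224) = 88.7 ± 1.58 = (87.12, 90.28)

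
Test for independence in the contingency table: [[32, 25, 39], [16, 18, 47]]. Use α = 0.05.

χ² = 5.989. df = 2, critical = 5.991. Fail to reject H₀. No evidence of dependence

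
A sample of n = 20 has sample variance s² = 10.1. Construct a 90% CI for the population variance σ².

df = 19. χ²_{0.05} = 30.144, χ²_{0.95} = 10.117. CI for σ² = ((n-1)s²/χ²_{α/2}, (n-1)s²/χ²_{1-α/2}) = (19·10.1/30.144, 19·10.1/10.117) = (6.37, 18.97)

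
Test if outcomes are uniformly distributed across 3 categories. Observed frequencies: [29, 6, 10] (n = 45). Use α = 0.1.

Expected = 15 each. χ² = Σ(O-E)²/E = 20.133. df = 2, critical value = 4.605. Reject H₀.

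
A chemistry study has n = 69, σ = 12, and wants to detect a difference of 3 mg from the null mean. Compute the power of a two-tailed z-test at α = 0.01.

SE = σ/√n = 12/√69 = 1.445. Non-centrality λ = d/SE = 3/1.445 = 2.077. Power ≈ Φ(λ - z_{α/2}) = Φ(2.077 - 2.576) = Φ(-0.499) = 0.309.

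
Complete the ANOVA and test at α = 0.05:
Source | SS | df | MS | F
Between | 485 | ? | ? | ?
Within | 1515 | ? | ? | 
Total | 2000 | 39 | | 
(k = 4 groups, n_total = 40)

df_between = 3, df_within = 36. MS_between = 161.67, MS_within = 42.08. F = 3.842, F_crit ≈ 2.866. Reject H₀.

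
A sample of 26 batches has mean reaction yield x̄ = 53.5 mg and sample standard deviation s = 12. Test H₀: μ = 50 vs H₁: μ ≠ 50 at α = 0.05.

t = (x̄ - μ₀)/(s/√n) = (53.5 - 50)/(12/√26) = 1.487. df = 25, critical t = ±2.06. Fail to reject H₀.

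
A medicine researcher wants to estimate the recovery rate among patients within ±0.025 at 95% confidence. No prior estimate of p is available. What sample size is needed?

Conservative approach: use p = 0.5 (maximizes p(1-p) = 0.25). n = z²(0.25)/E² = 1.96²×0.25/0.025² = 1536.6 → n = 1537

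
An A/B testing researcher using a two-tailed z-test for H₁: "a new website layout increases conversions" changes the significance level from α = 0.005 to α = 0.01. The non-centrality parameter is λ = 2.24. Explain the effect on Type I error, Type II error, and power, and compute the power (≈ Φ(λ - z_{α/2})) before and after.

Increasing α from 0.005 to 0.01:
• Type I error rate increases (α is the Type I rate by definition).
• Critical value moves from z_{α/2} = 2.807 to 2.576, so power = Φ(λ - z_{α/2}) goes from Φ(2.24 - 2.807) = 0.285 to Φ(2.24 - 2.576) = 0.368.
• Type II error rate β = 1 - power therefore decreases (0.715 → 0.632).
Appropriate when false negatives are costly — here, discarding a layout that would have improved conversions — lost revenue.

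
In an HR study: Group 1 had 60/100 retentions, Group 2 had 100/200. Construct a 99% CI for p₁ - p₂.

p̂₁ = 0.6, p̂₂ = 0.5. Difference = 0.1. CI = (-0.056, 0.256)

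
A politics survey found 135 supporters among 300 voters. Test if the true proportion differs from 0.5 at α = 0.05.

p̂ = 0.45, p₀ = 0.5. z = (p̂ - p₀)/√(p₀(1-p₀)/n) = -1.732. Critical: ±1.96. Fail to reject H₀.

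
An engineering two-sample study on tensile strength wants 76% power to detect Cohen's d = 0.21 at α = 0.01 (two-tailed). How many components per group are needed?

z_{α/2} = 2.576, z_β = Φ⁻¹(0.76) = 0.706. For small effect (d = 0.21): n per group = 2(z_{α/2} + z_β)²/d² = 2(2.576 + 0.706)²/0.21² = 488.5 → 489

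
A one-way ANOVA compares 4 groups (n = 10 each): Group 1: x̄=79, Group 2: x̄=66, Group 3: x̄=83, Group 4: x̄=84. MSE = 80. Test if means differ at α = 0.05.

Grand mean = 78.0. SS_between = 2060.0, MS_between = 686.67. F = 8.583, F_crit ≈ 2.866. Reject H₀.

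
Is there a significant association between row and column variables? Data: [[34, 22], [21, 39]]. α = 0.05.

χ² = 7.682. df = 1, critical = 3.841. Reject H₀. Variables are dependent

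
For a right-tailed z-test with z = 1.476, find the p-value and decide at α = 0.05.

p = P(Z > 1.476) = 1 - Φ(1.476) ≈ 0.07. Since p ≥ 0.05, fail to reject H₀ (not significant) at α = 0.05.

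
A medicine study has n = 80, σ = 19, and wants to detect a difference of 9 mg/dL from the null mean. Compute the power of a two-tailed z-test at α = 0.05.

SE = σ/√n = 19/√80 = 2.124. Non-centrality λ = d/SE = 9/2.124 = 4.237. Power ≈ Φ(λ - z_{α/2}) = Φ(4.237 - 1.96) = Φ(2.277) = 0.989.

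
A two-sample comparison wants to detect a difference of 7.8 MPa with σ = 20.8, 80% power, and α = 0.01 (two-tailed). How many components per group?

n per group = 2(z_α/2 + z_β)²σ²/d² = 2×(2.576 + 0.84)²×20.8²/7.8² = 166.0 → n = 166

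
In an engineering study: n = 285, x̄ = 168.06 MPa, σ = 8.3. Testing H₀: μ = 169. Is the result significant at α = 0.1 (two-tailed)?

z = (168.06 - 169)/(8.3/√285) = -1.912. Since |z| > 1.645, significant at α = 0.1.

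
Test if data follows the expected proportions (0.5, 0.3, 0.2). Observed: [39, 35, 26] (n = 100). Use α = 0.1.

Expected: [50.0, 30.0, 20.0]. χ² = 5.053. df = 2, critical = 4.605. Reject H₀.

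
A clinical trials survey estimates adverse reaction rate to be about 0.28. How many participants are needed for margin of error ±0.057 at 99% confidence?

n = z²p(1-p)/E² = 2.576²×0.28×0.72/0.057² = 411.7 → n = 412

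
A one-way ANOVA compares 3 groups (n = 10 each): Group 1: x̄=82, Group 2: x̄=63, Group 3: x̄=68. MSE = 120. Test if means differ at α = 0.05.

Grand mean = 71.0. SS_between = 1940.0, MS_between = 970.0. F = 8.083, F_crit ≈ 3.354. Reject H₀.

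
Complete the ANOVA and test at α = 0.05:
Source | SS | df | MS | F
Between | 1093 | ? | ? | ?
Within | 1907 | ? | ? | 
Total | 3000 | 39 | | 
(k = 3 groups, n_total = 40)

df_between = 2, df_within = 37. MS_between = 546.5, MS_within = 51.54. F = 10.603, F_crit ≈ 3.252. Reject H₀.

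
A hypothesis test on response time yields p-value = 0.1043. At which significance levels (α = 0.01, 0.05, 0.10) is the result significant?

p = 0.1043. Not significant at any of the given levels.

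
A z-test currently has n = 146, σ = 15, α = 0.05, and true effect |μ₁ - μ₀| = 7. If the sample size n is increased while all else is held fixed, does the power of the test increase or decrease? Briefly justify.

Power increases: a larger n shrinks the standard error σ/√n, moving the sampling distribution under H₁ further from the critical value.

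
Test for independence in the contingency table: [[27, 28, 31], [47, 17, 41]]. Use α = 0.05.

χ² = 7.669. df = 2, critical = 5.991. Reject H₀. Variables are dependent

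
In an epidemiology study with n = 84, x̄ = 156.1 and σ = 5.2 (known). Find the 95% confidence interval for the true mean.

CI = x̄ ± z*(σ/√n) = 156.1 ± 1.96(5.2/√84) = 156.1 ± 1.11 = (154.99, 157.21)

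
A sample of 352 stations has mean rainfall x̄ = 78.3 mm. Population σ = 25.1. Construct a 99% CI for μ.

CI = x̄ ± z*(σ/√n) = 78.3 ± 2.576(25.1/√352) = 78.3 ± 3.45 = (74.85, 81.75)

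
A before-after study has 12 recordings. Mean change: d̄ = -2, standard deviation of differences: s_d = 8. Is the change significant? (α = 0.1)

t = d̄/(s_d/√n) = -2/(8/√12) = -0.866. df = 11, critical t = ±1.796. Fail to reject H₀.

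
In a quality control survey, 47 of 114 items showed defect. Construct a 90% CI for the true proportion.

p̂ = 0.412. CI = p̂ ± z*√(p̂(1-p̂)/n) = (0.336, 0.488)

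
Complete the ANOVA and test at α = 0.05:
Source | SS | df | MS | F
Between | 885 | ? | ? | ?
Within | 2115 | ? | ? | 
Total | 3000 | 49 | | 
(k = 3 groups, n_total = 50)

df_between = 2, df_within = 47. MS_between = 442.5, MS_within = 45.0. F = 9.833, F_crit ≈ 3.195. Reject H₀.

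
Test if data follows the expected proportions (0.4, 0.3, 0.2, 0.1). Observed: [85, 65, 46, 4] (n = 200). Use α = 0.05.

Expected: [80.0, 60.0, 40.0, 20.0]. χ² = 14.429. df = 3, critical = 7.815. Reject H₀.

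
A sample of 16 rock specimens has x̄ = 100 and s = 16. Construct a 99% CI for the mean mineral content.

CI = x̄ ± t*(s/√n) = 100 ± 2.947(16/√16) = (88.21, 111.79)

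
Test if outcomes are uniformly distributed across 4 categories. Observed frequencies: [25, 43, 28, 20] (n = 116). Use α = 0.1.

Expected = 29 each. χ² = Σ(O-E)²/E = 10.138. df = 3, critical value = 6.251. Reject H₀.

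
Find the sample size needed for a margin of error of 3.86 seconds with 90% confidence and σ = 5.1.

n = (z*σ/E)² = (1.645×5.1/3.86)² = 4.7 → n = 5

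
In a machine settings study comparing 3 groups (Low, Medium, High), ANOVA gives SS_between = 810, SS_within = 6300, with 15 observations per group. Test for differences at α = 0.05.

df_between = 2, df_within = 42. F = MS_between/MS_within = 405.0/150.0 = 2.7. F_crit ≈ 3.22. Fail to reject H₀.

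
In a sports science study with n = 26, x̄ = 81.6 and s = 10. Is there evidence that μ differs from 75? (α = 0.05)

t = (x̄ - μ₀)/(s/√n) = (81.6 - 75)/(10/√26) = 3.365. df = 25, critical t = ±2.06. Reject H₀.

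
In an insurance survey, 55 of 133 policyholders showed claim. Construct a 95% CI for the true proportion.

p̂ = 0.414. CI = p̂ ± z*√(p̂(1-p̂)/n) = (0.33, 0.497)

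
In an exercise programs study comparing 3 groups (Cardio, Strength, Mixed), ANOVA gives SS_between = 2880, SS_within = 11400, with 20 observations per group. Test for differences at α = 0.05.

df_between = 2, df_within = 57. F = MS_between/MS_within = 1440.0/200.0 = 7.2. F_crit ≈ 3.159. Reject H₀. At least one mean differs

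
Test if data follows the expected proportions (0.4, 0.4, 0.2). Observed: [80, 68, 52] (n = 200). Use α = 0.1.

Expected: [80.0, 80.0, 40.0]. χ² = 5.4. df = 2, critical = 4.605. Reject H₀.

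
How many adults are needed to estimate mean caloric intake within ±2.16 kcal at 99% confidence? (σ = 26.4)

n = (z*σ/E)² = (2.576×26.4/2.16)² = 991.3 → n = 992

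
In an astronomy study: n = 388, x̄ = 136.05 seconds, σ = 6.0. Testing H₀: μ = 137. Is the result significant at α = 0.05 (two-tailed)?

z = (136.05 - 137)/(6.0/√388) = -3.119. Since |z| > 1.96, significant at α = 0.05.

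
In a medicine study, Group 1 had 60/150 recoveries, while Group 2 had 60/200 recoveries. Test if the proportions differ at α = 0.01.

p̂₁ = 0.4, p̂₂ = 0.3, pooled p̂ = 0.343. z = 1.95. Critical: ±2.576. Fail to reject H₀.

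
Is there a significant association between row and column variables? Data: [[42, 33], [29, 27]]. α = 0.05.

χ² = 0.229. df = 1, critical = 3.841. Fail to reject H₀. No evidence of dependence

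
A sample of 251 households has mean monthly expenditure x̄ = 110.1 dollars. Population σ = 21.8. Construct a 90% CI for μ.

CI = x̄ ± z*(σ/√n) = 110.1 ± 1.645(21.8/√251) = 110.1 ± 2.26 = (107.84, 112.36)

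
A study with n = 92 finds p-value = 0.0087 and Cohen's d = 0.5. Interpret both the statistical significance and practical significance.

Statistically significant (p = 0.0087 < 0.05). Cohen's d = 0.5 indicates a medium effect size. Both statistical and practical significance should be considered.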